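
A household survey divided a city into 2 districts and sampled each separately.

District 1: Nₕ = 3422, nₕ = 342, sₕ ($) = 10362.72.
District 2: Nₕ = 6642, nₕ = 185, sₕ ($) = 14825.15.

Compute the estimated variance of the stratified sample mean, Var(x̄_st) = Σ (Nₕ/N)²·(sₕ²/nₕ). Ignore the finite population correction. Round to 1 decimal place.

553770.2

N = 10064; Wₕ = Nₕ/N.
district 1: (3422/10064)²·10362.72²/342 = 36302.8044
district 2: (6642/10064)²·14825.15²/185 = 517467.3470
Sum = 553770.1514 → 553770.2.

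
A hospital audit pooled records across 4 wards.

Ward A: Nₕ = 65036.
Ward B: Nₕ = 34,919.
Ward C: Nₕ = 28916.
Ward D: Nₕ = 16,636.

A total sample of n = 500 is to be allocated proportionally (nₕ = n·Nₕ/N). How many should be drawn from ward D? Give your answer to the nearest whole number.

57

Share of ward D = 16636/145507 = 0.11433.
Allocate 500 × 0.11433 = 57.166... → 57.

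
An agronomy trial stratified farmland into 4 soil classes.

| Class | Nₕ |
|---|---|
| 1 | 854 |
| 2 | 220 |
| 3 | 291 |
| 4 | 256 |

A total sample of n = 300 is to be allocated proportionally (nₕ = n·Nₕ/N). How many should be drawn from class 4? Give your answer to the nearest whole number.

47

Share of class 4 = 256/1621 = 0.15793.
Allocate 300 × 0.15793 = 47.378... → 47.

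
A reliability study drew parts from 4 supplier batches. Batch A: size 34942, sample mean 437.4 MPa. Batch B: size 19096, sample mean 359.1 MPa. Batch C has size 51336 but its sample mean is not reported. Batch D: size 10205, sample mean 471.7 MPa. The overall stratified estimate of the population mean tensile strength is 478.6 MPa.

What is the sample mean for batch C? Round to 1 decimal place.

N = 34942 + 19096 + 51336 + 10205 = 115579.
Overall total = μ·N = 478.6·115579 = 55316109.4.
Subtract the known strata: 34942·437.4 + 19096·359.1 + 10205·471.7 = 26954702.9.
Remaining total for batch C: 55316109.4 − 26954702.9 = 28361406.5.
Divide by its size: 28361406.5 / 51336 = 552.466... → 552.5.

552.5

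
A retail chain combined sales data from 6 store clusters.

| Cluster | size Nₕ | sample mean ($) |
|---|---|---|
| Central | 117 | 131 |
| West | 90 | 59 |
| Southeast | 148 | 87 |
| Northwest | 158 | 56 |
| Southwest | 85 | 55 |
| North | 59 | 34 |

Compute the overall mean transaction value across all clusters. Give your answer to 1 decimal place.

74.6

x̄_st = (Σ Nₕx̄ₕ) / (Σ Nₕ) = (117·131 + 90·59 + 148·87 + 158·56 + 85·55 + 59·34) / 657
= 49042 / 657 = 74.645... → 74.6.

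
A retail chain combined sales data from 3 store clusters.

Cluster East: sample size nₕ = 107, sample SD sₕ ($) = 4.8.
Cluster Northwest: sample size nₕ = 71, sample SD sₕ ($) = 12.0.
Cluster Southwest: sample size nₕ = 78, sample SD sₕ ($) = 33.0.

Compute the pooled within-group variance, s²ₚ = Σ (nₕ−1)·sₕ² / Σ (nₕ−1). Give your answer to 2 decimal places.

380.93

East: (107−1)·4.8² = 106·23.04 = 2442.24
Northwest: (71−1)·12.0² = 70·144 = 10080
Southwest: (78−1)·33.0² = 77·1089 = 83853
Numerator = 96375.24; denominator = Σ(nₕ−1) = 253.
s²ₚ = 96375.24/253 = 380.9298... → 380.93.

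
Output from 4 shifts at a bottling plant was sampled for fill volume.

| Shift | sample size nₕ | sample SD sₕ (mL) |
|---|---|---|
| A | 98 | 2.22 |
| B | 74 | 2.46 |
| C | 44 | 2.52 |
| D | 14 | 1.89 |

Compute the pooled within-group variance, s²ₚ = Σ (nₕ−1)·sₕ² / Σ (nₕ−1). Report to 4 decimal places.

A: (98−1)·2.22² = 97·4.9284 = 478.0548
B: (74−1)·2.46² = 73·6.0516 = 441.7668
C: (44−1)·2.52² = 43·6.3504 = 273.0672
D: (14−1)·1.89² = 13·3.5721 = 46.4373
Numerator = 1239.3261; denominator = Σ(nₕ−1) = 226.
s²ₚ = 1239.3261/226 = 5.483744... → 5.4837.

5.4837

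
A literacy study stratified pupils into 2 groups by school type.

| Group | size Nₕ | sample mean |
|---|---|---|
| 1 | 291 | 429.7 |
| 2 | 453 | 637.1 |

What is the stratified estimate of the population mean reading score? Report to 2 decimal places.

555.98

N = 744; weights Wₕ = Nₕ/N = (0.3911, 0.6089).
x̄_st = Σ Wₕ·x̄ₕ = 0.3911·429.7 + 0.6089·637.1 ≈ 555.9798...
→ 555.98.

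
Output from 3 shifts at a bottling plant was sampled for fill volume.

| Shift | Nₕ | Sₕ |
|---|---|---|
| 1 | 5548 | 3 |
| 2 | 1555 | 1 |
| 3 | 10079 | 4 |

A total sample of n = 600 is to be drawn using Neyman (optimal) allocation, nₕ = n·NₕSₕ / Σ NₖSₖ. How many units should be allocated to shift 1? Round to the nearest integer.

1: NₕSₕ = 5548·3 = 16644
2: NₕSₕ = 1555·1 = 1555
3: NₕSₕ = 10079·4 = 40316
Σ NₕSₕ = 58515.
n_1 = 600·16644/58515 = 170.664... → 171.

171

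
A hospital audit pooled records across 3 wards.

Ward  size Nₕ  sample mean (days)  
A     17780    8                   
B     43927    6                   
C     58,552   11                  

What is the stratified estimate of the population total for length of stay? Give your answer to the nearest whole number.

1049874

A: 17780·8 = 142240
B: 43927·6 = 263562
C: 58552·11 = 644072
τ̂ = Σ Nₕx̄ₕ = 1049874.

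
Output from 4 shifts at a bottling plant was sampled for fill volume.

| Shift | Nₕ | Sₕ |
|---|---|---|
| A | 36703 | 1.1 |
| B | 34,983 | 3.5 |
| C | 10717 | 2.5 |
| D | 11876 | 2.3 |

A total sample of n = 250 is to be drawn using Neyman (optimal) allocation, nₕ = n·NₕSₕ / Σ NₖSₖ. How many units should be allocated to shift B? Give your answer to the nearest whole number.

Σ NₕSₕ = 36703·1.1 + 34983·3.5 + 10717·2.5 + 11876·2.3 = 216921.1.
Share for B: 122440.5/216921.1 = 0.56445.
n_B = 250 × 0.56445 = 141.112... → 141.

141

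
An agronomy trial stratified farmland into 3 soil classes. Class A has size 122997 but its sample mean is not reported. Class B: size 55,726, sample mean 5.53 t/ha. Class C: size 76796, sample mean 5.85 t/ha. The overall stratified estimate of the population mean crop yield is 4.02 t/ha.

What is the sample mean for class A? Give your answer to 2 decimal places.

N = 122997 + 55726 + 76796 = 255519.
Overall total = μ·N = 4.02·255519 = 1027186.38.
Subtract the known strata: 55726·5.53 + 76796·5.85 = 757421.38.
Remaining total for class A: 1027186.38 − 757421.38 = 269765.
Divide by its size: 269765 / 122997 = 2.1933... → 2.19.

2.19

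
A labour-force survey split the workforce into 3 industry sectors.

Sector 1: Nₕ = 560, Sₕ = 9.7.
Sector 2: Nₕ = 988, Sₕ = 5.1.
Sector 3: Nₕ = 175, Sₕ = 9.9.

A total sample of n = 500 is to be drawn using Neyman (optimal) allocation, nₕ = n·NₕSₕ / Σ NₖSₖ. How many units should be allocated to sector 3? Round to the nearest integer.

1: NₕSₕ = 560·9.7 = 5432
2: NₕSₕ = 988·5.1 = 5038.8
3: NₕSₕ = 175·9.9 = 1732.5
Σ NₕSₕ = 12203.3.
n_3 = 500·1732.5/12203.3 = 70.985... → 71.

71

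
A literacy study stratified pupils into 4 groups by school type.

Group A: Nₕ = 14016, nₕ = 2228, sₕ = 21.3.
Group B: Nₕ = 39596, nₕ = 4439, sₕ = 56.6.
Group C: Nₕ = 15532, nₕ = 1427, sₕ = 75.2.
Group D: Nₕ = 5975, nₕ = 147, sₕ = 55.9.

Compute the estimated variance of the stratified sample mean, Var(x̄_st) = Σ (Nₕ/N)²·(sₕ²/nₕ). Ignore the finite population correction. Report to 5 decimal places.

N = 75119; Wₕ = Nₕ/N.
group A: (14016/75119)²·21.3²/2228 = 0.00708912
group B: (39596/75119)²·56.6²/4439 = 0.20051679
group C: (15532/75119)²·75.2²/1427 = 0.16942086
group D: (5975/75119)²·55.9²/147 = 0.13448768
Sum = 0.51151446 → 0.51151.

0.51151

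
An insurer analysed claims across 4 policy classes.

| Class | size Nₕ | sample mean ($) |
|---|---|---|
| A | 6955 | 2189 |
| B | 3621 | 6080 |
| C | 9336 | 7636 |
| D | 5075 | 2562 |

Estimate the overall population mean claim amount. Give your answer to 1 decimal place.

4863.8

N = 24987; weights Wₕ = Nₕ/N = (0.2783, 0.1449, 0.3736, 0.2031).
x̄_st = Σ Wₕ·x̄ₕ = 0.2783·2189 + 0.1449·6080 + 0.3736·7636 + 0.2031·2562 ≈ 4863.810...
→ 4863.8.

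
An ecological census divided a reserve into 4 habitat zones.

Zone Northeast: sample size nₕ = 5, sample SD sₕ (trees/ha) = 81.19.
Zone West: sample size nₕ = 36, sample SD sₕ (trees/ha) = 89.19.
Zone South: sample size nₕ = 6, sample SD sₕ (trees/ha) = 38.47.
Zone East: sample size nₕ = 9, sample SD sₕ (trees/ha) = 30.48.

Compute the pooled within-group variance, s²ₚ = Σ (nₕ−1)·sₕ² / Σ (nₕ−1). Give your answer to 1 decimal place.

Northeast: (5−1)·81.19² = 4·6591.8161 = 26367.2644
West: (36−1)·89.19² = 35·7954.8561 = 278419.9635
South: (6−1)·38.47² = 5·1479.9409 = 7399.7045
East: (9−1)·30.48² = 8·929.0304 = 7432.2432
Numerator = 319619.1756; denominator = Σ(nₕ−1) = 52.
s²ₚ = 319619.1756/52 = 6146.523... → 6146.5.

6146.5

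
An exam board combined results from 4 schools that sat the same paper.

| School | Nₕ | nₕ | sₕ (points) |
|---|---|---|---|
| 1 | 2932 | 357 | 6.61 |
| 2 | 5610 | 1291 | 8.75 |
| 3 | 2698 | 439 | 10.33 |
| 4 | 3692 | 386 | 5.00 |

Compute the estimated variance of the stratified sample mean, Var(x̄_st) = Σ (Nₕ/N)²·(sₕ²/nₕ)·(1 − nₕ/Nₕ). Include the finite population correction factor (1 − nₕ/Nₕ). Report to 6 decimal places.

N = 14932. Term for each stratum: Wₕ²sₕ²/nₕ·(1−nₕ/Nₕ).
Var(x̄_st) = 0.004144193 + 0.006444659 + 0.006644439 + 0.003545531 = 0.020778822 → 0.020779.

0.020779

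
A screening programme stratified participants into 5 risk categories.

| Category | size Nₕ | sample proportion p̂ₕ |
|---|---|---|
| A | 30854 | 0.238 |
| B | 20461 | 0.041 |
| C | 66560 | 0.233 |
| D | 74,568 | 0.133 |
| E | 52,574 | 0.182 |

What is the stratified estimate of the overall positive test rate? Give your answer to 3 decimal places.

0.176

N = 30854 + 20461 + 66560 + 74568 + 52574 = 245017.
Overall proportion = Σ (Nₕ/N)·p̂ₕ.
Σ Nₕp̂ₕ = 7343.252 + 838.901 + 15508.48 + 9917.544 + 9568.468 = 43176.645.
43176.645 / 245017 = 0.17622... → 0.176.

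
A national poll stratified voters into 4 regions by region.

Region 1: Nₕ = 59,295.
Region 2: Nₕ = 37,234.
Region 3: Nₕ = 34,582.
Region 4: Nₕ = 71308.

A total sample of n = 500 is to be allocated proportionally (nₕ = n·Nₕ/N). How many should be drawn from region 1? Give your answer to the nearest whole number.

146

Share of region 1 = 59295/202419 = 0.29293.
Allocate 500 × 0.29293 = 146.466... → 146.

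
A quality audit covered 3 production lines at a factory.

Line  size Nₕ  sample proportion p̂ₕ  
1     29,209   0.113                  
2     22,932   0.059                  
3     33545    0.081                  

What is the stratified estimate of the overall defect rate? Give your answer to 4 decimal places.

0.0860

N = 29209 + 22932 + 33545 = 85686.
Overall proportion = Σ (Nₕ/N)·p̂ₕ.
Σ Nₕp̂ₕ = 3300.617 + 1352.988 + 2717.145 = 7370.75.
7370.75 / 85686 = 0.086020... → 0.0860.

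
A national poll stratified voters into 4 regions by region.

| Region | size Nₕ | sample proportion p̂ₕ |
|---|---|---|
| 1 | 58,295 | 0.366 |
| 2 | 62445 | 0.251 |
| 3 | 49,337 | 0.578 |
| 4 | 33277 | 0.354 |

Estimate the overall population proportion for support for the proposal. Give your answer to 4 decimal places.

N = 58295 + 62445 + 49337 + 33277 = 203354.
Overall proportion = Σ (Nₕ/N)·p̂ₕ.
Σ Nₕp̂ₕ = 21335.97 + 15673.695 + 28516.786 + 11780.058 = 77306.509.
77306.509 / 203354 = 0.380157... → 0.3802.

0.3802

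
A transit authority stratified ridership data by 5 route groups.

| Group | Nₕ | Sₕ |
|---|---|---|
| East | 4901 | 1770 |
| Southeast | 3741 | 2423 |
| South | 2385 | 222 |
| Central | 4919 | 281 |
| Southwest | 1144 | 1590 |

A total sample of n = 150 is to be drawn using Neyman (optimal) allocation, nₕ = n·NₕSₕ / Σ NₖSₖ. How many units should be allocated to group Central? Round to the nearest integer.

10

East: NₕSₕ = 4901·1770 = 8674770
Southeast: NₕSₕ = 3741·2423 = 9064443
South: NₕSₕ = 2385·222 = 529470
Central: NₕSₕ = 4919·281 = 1382239
Southwest: NₕSₕ = 1144·1590 = 1818960
Σ NₕSₕ = 21469882.
n_Central = 150·1382239/21469882 = 9.657... → 10.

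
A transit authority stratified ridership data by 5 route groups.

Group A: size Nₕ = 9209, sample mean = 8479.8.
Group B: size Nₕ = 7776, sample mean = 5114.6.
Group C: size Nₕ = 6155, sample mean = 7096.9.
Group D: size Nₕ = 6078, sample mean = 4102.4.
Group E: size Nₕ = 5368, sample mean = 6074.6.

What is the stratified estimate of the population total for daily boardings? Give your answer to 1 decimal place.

219085867.3

A: 9209·8479.8 = 78090478.2
B: 7776·5114.6 = 39771129.6
C: 6155·7096.9 = 43681419.5
D: 6078·4102.4 = 24934387.2
E: 5368·6074.6 = 32608452.8
τ̂ = Σ Nₕx̄ₕ = 219085867.3.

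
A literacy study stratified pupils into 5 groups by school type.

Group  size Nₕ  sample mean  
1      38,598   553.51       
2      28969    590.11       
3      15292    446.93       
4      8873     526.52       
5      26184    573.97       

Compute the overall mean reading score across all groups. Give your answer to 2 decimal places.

551.19

x̄_st = (Σ Nₕx̄ₕ) / (Σ Nₕ) = (38598·553.51 + 28969·590.11 + 15292·446.93 + 8873·526.52 + 26184·573.97) / 117916
= 64994371.57 / 117916 = 551.1921... → 551.19.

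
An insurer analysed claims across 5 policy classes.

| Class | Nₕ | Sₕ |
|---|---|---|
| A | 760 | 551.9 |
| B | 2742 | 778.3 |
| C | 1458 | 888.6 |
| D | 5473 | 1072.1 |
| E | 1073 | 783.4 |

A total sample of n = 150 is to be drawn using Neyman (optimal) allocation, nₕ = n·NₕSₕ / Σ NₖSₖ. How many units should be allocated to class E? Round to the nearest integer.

12

Σ NₕSₕ = 760·551.9 + 2742·778.3 + 1458·888.6 + 5473·1072.1 + 1073·783.4 = 10557312.9.
Share for E: 840588.2/10557312.9 = 0.07962.
n_E = 150 × 0.07962 = 11.943... → 12.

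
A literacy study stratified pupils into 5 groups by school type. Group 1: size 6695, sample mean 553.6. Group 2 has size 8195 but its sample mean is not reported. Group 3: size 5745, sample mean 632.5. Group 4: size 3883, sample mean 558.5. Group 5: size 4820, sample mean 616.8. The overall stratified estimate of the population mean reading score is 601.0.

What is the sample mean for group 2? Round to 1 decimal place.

628.5

Σ Nₕx̄ₕ = N·μ, so 8195·x̄_2 = 29338·601.0 − (6695·553.6 + 5745·632.5 + 3883·558.5 + 4820·616.8).
= 17632138 − 12481696 = 5150442.
x̄_2 = 5150442 / 8195 = 628.486... → 628.5.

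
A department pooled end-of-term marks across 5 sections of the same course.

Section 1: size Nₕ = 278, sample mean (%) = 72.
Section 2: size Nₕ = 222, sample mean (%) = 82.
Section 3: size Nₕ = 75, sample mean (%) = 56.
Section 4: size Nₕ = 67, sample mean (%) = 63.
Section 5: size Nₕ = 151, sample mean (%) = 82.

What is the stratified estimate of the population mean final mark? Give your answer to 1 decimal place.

74.4

N = 278 + 222 + 75 + 67 + 151 = 793.
Overall mean = Σ (Nₕ/N)·x̄ₕ — weight by population share, not a simple average.
Σ Nₕx̄ₕ = 278·72 + 222·82 + 75·56 + 67·63 + 151·82 = 20016 + 18204 + 4200 + 4221 + 12382 = 59023.
Divide by N: 59023 / 793 = 74.430... → 74.4.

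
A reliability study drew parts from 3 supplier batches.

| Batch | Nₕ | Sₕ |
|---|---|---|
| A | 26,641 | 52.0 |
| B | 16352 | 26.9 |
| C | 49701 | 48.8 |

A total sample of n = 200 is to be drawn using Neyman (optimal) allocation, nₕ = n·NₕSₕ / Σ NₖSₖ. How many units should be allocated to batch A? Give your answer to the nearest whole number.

Σ NₕSₕ = 26641·52.0 + 16352·26.9 + 49701·48.8 = 4250609.6.
Share for A: 1385332/4250609.6 = 0.32591.
n_A = 200 × 0.32591 = 65.183... → 65.

65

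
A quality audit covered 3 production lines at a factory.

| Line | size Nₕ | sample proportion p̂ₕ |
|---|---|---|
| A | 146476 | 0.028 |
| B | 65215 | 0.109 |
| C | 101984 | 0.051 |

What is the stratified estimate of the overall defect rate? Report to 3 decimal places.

0.052

N = 146476 + 65215 + 101984 = 313675.
Overall proportion = Σ (Nₕ/N)·p̂ₕ.
Σ Nₕp̂ₕ = 4101.328 + 7108.435 + 5201.184 = 16410.947.
16410.947 / 313675 = 0.05232... → 0.052.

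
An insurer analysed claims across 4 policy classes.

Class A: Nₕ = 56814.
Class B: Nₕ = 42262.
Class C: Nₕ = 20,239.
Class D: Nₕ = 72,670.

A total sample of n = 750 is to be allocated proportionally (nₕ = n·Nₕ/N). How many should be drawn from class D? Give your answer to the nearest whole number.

Share of class D = 72670/191985 = 0.37852.
Allocate 750 × 0.37852 = 283.889... → 284.

284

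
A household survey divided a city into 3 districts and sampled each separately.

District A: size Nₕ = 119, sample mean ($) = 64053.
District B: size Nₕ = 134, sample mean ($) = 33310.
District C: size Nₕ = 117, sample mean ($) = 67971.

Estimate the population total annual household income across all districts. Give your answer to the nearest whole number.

20038454

A: 119·64053 = 7622307
B: 134·33310 = 4463540
C: 117·67971 = 7952607
τ̂ = Σ Nₕx̄ₕ = 20038454.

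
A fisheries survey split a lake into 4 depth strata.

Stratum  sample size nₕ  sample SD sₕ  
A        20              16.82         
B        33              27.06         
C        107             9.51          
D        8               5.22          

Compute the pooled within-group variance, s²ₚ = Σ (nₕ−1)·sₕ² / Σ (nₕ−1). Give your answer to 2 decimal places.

235.27

Degrees of freedom: 19 + 32 + 106 + 7 = 164.
Σ(nₕ−1)sₕ² = 19·282.9124 + 32·732.2436 + 106·90.4401 + 7·27.2484 = 38584.5202.
s²ₚ = 38584.5202 / 164 = 235.2715... → 235.27.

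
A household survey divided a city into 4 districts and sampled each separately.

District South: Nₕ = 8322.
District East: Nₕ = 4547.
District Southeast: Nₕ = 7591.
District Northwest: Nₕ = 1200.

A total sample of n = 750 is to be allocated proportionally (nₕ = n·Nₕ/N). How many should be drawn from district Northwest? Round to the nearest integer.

Share of district Northwest = 1200/21660 = 0.05540.
Allocate 750 × 0.05540 = 41.551... → 42.

42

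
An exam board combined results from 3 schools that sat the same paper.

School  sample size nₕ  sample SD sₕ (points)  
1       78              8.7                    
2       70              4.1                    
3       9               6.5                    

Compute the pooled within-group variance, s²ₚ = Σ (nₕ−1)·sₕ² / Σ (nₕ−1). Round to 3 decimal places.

1: (78−1)·8.7² = 77·75.69 = 5828.13
2: (70−1)·4.1² = 69·16.81 = 1159.89
3: (9−1)·6.5² = 8·42.25 = 338
Numerator = 7326.02; denominator = Σ(nₕ−1) = 154.
s²ₚ = 7326.02/154 = 47.57156... → 47.572.

47.572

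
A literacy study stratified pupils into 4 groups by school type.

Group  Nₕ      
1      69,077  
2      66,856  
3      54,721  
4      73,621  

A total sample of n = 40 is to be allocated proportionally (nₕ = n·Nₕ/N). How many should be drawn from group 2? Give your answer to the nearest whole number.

N = 69077 + 66856 + 54721 + 73621 = 264275.
n_2 = 40·66856/264275 = 10.119... → 10.

10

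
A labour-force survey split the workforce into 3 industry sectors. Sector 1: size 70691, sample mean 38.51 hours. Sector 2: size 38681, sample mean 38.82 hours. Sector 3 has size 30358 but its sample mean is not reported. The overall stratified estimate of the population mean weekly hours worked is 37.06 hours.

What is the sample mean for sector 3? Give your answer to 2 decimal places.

N = 70691 + 38681 + 30358 = 139730.
Overall total = μ·N = 37.06·139730 = 5178393.8.
Subtract the known strata: 70691·38.51 + 38681·38.82 = 4223906.83.
Remaining total for sector 3: 5178393.8 − 4223906.83 = 954486.97.
Divide by its size: 954486.97 / 30358 = 31.4410... → 31.44.

31.44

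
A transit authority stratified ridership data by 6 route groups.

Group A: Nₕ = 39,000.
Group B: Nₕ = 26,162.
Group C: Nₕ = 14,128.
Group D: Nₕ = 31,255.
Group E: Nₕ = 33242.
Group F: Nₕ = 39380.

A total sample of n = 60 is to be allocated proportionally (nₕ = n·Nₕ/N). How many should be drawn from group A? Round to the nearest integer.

N = 39000 + 26162 + 14128 + 31255 + 33242 + 39380 = 183167.
n_A = 60·39000/183167 = 12.775... → 13.

13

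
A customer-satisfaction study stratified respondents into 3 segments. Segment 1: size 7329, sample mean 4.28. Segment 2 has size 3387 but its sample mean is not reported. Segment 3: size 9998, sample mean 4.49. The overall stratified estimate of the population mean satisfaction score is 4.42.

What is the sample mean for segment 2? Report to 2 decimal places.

4.52

Σ Nₕx̄ₕ = N·μ, so 3387·x̄_2 = 20714·4.42 − (7329·4.28 + 9998·4.49).
= 91555.88 − 76259.14 = 15296.74.
x̄_2 = 15296.74 / 3387 = 4.5163... → 4.52.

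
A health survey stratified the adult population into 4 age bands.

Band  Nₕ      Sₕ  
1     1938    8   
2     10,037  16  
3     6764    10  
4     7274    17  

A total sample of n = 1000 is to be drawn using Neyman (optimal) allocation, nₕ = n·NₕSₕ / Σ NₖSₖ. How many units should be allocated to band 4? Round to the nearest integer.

337

Σ NₕSₕ = 1938·8 + 10037·16 + 6764·10 + 7274·17 = 367394.
Share for 4: 123658/367394 = 0.33658.
n_4 = 1000 × 0.33658 = 336.581... → 337.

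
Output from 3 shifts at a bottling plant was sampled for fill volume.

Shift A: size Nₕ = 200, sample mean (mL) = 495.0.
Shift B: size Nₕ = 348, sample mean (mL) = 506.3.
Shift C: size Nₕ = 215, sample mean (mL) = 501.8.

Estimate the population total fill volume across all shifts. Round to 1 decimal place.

383079.4

A: 200·495.0 = 99000
B: 348·506.3 = 176192.4
C: 215·501.8 = 107887
τ̂ = Σ Nₕx̄ₕ = 383079.4.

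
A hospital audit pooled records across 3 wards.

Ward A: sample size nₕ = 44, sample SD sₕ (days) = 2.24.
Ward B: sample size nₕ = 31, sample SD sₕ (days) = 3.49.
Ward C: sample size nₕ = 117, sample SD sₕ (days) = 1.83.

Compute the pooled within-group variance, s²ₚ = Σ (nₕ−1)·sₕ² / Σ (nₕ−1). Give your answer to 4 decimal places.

5.1303

A: (44−1)·2.24² = 43·5.0176 = 215.7568
B: (31−1)·3.49² = 30·12.1801 = 365.403
C: (117−1)·1.83² = 116·3.3489 = 388.4724
Numerator = 969.6322; denominator = Σ(nₕ−1) = 189.
s²ₚ = 969.6322/189 = 5.130329... → 5.1303.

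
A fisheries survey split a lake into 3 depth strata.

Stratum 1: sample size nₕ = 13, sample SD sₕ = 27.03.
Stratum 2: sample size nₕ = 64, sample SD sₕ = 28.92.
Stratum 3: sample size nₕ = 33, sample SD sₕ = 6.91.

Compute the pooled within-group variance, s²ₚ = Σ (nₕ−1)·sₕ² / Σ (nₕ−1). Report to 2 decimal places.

588.66

Degrees of freedom: 12 + 63 + 32 = 107.
Σ(nₕ−1)sₕ² = 12·730.6209 + 63·836.3664 + 32·47.7481 = 62986.4732.
s²ₚ = 62986.4732 / 107 = 588.6586... → 588.66.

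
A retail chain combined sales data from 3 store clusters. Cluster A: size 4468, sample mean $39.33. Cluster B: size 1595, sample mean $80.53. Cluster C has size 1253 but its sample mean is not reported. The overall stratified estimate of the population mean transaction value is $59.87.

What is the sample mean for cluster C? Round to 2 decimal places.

N = 4468 + 1595 + 1253 = 7316.
Overall total = μ·N = 59.87·7316 = 438008.92.
Subtract the known strata: 4468·39.33 + 1595·80.53 = 304171.79.
Remaining total for cluster C: 438008.92 − 304171.79 = 133837.13.
Divide by its size: 133837.13 / 1253 = 106.8134... → 106.81.

106.81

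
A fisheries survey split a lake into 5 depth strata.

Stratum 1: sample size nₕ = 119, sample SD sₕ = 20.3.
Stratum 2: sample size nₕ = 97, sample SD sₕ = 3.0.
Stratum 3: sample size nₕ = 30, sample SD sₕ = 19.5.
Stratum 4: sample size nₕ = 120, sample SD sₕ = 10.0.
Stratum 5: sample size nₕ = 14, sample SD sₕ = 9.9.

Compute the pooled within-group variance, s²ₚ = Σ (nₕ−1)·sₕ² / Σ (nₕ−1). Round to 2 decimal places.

Degrees of freedom: 118 + 96 + 29 + 119 + 13 = 375.
Σ(nₕ−1)sₕ² = 118·412.09 + 96·9 + 29·380.25 + 119·100 + 13·98.01 = 73692.
s²ₚ = 73692 / 375 = 196.512 → 196.51.

196.51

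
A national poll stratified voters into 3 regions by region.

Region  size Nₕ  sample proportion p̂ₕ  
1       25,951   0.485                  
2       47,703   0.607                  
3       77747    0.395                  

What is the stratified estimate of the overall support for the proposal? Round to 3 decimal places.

N = 25951 + 47703 + 77747 = 151401.
Overall proportion = Σ (Nₕ/N)·p̂ₕ.
Σ Nₕp̂ₕ = 12586.235 + 28955.721 + 30710.065 = 72252.021.
72252.021 / 151401 = 0.47722... → 0.477.

0.477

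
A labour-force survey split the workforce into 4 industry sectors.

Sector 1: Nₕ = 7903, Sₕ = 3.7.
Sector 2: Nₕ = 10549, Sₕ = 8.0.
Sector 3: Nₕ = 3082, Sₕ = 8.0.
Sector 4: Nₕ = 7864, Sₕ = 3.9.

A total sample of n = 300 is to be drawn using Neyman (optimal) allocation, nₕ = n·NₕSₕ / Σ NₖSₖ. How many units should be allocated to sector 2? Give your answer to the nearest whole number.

150

Σ NₕSₕ = 7903·3.7 + 10549·8.0 + 3082·8.0 + 7864·3.9 = 168958.7.
Share for 2: 84392/168958.7 = 0.49948.
n_2 = 300 × 0.49948 = 149.845... → 150.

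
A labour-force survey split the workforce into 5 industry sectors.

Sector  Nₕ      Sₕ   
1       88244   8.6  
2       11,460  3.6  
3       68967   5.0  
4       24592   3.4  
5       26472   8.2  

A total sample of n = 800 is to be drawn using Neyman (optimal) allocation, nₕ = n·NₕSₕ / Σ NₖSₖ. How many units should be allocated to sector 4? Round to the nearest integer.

46

Σ NₕSₕ = 88244·8.6 + 11460·3.6 + 68967·5.0 + 24592·3.4 + 26472·8.2 = 1445672.6.
Share for 4: 83612.8/1445672.6 = 0.05784.
n_4 = 800 × 0.05784 = 46.269... → 46.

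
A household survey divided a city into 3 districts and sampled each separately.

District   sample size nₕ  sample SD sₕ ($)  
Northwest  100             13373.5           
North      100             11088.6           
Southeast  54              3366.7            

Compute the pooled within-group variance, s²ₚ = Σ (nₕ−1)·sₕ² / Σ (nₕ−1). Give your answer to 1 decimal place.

Northwest: (100−1)·13373.5² = 99·178850502.25 = 17706199722.75
North: (100−1)·11088.6² = 99·122957049.96 = 12172747946.04
Southeast: (54−1)·3366.7² = 53·11334668.89 = 600737451.17
Numerator = 30479685119.96; denominator = Σ(nₕ−1) = 251.
s²ₚ = 30479685119.96/251 = 121433008.446... → 121433008.4.

121433008.4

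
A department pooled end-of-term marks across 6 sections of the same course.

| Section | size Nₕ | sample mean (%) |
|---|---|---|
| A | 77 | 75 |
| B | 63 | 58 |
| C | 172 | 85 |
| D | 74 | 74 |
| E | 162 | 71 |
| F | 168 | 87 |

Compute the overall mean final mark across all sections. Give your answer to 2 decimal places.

77.71

N = 77 + 63 + 172 + 74 + 162 + 168 = 716.
Overall mean = Σ (Nₕ/N)·x̄ₕ — weight by population share, not a simple average.
Σ Nₕx̄ₕ = 77·75 + 63·58 + 172·85 + 74·74 + 162·71 + 168·87 = 5775 + 3654 + 14620 + 5476 + 11502 + 14616 = 55643.
Divide by N: 55643 / 716 = 77.7137... → 77.71.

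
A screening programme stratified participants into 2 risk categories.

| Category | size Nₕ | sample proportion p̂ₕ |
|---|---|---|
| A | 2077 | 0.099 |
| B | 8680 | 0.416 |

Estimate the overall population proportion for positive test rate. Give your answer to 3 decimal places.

N = 2077 + 8680 = 10757.
Overall proportion = Σ (Nₕ/N)·p̂ₕ.
Σ Nₕp̂ₕ = 205.623 + 3610.88 = 3816.503.
3816.503 / 10757 = 0.35479... → 0.355.

0.355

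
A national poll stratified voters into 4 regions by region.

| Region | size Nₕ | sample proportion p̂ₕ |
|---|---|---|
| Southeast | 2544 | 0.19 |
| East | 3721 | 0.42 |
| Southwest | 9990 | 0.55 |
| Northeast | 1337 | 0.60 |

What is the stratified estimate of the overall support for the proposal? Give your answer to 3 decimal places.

0.474

Wₕ = Nₕ/N with N = 17592: 0.1446, 0.2115, 0.5679, 0.0760.
p̂_st = 0.1446·0.19 + 0.2115·0.42 + 0.5679·0.55 + 0.0760·0.60 ≈ 0.47424... → 0.474.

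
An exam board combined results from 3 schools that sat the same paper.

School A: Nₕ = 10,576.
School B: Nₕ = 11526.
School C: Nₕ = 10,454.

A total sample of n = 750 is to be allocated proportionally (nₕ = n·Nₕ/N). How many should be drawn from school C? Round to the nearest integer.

Share of school C = 10454/32556 = 0.32111.
Allocate 750 × 0.32111 = 240.831... → 241.

241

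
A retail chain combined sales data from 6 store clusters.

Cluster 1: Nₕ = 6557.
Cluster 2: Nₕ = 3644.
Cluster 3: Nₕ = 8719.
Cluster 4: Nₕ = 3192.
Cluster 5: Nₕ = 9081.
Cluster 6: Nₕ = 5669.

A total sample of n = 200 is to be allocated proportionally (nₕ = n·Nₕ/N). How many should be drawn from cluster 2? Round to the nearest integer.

20

N = 6557 + 3644 + 8719 + 3192 + 9081 + 5669 = 36862.
n_2 = 200·3644/36862 = 19.771... → 20.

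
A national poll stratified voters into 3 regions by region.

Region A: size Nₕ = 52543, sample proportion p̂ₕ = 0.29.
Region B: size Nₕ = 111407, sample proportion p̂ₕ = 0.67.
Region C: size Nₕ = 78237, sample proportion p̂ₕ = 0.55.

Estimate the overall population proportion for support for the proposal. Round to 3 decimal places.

0.549

Wₕ = Nₕ/N with N = 242187: 0.2170, 0.4600, 0.3230.
p̂_st = 0.2170·0.29 + 0.4600·0.67 + 0.3230·0.55 ≈ 0.54879... → 0.549.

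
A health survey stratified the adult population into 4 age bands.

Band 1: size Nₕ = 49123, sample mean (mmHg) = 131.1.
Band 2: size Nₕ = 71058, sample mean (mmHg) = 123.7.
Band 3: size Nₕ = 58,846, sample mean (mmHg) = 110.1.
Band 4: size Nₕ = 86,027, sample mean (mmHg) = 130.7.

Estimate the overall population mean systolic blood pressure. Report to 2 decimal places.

N = 265054; weights Wₕ = Nₕ/N = (0.1853, 0.2681, 0.2220, 0.3246).
x̄_st = Σ Wₕ·x̄ₕ = 0.1853·131.1 + 0.2681·123.7 + 0.2220·110.1 + 0.3246·130.7 ≈ 124.3240...
→ 124.32.

124.32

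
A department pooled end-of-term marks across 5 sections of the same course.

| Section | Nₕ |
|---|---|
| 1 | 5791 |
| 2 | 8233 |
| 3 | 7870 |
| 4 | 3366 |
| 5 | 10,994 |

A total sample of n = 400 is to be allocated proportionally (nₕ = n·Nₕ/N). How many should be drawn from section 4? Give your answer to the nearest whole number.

Share of section 4 = 3366/36254 = 0.09284.
Allocate 400 × 0.09284 = 37.138... → 37.

37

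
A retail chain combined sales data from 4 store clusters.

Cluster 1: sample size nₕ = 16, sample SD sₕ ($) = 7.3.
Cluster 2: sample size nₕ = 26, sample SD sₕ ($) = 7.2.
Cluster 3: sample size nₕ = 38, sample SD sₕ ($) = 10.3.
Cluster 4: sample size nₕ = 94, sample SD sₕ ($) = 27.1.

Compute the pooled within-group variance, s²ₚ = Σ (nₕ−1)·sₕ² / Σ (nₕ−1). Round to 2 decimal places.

Degrees of freedom: 15 + 25 + 37 + 93 = 170.
Σ(nₕ−1)sₕ² = 15·53.29 + 25·51.84 + 37·106.09 + 93·734.41 = 74320.81.
s²ₚ = 74320.81 / 170 = 437.1812... → 437.18.

437.18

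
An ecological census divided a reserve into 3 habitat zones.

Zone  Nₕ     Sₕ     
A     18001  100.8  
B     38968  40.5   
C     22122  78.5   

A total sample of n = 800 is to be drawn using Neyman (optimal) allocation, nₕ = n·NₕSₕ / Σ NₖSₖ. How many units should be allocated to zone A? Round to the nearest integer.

283

Σ NₕSₕ = 18001·100.8 + 38968·40.5 + 22122·78.5 = 5129281.8.
Share for A: 1814500.8/5129281.8 = 0.35375.
n_A = 800 × 0.35375 = 283.003... → 283.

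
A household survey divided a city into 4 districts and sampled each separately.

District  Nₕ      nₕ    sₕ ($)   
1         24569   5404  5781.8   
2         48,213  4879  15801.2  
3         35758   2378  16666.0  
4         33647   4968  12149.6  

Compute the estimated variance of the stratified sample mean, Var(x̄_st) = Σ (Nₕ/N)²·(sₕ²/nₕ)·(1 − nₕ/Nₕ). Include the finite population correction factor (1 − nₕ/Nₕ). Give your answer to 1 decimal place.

13746.5

N = 142187; Wₕ = Nₕ/N.
district 1: (24569/142187)²·5781.8²/5404·(1 − 5404/24569) = 144.0746
district 2: (48213/142187)²·15801.2²/4879·(1 − 4879/48213) = 5288.3778
district 3: (35758/142187)²·16666.0²/2378·(1 − 2378/35758) = 6895.8956
district 4: (33647/142187)²·12149.6²/4968·(1 − 4968/33647) = 1418.1852
Sum = 13746.5331 → 13746.5.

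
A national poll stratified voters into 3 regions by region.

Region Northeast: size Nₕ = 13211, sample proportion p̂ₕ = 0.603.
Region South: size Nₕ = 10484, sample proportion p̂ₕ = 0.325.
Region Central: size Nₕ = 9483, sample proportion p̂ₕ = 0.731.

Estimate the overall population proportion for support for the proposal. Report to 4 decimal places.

N = 13211 + 10484 + 9483 = 33178.
Overall proportion = Σ (Nₕ/N)·p̂ₕ.
Σ Nₕp̂ₕ = 7966.233 + 3407.3 + 6932.073 = 18305.606.
18305.606 / 33178 = 0.551739... → 0.5517.

0.5517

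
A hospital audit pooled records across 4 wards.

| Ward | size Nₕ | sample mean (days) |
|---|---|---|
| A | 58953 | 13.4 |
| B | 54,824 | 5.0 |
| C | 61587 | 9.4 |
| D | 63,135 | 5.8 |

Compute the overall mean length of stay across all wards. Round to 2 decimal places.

N = 58953 + 54824 + 61587 + 63135 = 238499.
Overall mean = Σ (Nₕ/N)·x̄ₕ — weight by population share, not a simple average.
Σ Nₕx̄ₕ = 58953·13.4 + 54824·5.0 + 61587·9.4 + 63135·5.8 = 789970.2 + 274120 + 578917.8 + 366183 = 2009191.
Divide by N: 2009191 / 238499 = 8.4243... → 8.42.

8.42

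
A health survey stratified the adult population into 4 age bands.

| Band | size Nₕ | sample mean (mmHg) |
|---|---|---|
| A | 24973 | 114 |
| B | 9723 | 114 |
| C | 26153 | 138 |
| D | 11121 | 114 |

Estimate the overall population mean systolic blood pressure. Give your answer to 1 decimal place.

x̄_st = (Σ Nₕx̄ₕ) / (Σ Nₕ) = (24973·114 + 9723·114 + 26153·138 + 11121·114) / 71970
= 8832252 / 71970 = 122.721... → 122.7.

122.7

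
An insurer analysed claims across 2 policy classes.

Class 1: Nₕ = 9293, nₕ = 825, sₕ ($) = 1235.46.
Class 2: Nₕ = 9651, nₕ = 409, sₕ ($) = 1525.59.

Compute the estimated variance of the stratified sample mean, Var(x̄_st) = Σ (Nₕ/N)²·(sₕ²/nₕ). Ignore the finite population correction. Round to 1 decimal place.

N = 18944; Wₕ = Nₕ/N.
class 1: (9293/18944)²·1235.46²/825 = 445.2172
class 2: (9651/18944)²·1525.59²/409 = 1476.9086
Sum = 1922.1258 → 1922.1.

1922.1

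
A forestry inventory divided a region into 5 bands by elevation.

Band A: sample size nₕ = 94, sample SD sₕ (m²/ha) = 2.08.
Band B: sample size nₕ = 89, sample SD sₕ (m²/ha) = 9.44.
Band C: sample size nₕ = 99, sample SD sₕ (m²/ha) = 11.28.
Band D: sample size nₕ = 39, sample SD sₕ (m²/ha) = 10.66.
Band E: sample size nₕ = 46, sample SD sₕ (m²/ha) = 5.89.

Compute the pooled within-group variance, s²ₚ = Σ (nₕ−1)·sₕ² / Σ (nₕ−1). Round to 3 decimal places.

73.461

A: (94−1)·2.08² = 93·4.3264 = 402.3552
B: (89−1)·9.44² = 88·89.1136 = 7841.9968
C: (99−1)·11.28² = 98·127.2384 = 12469.3632
D: (39−1)·10.66² = 38·113.6356 = 4318.1528
E: (46−1)·5.89² = 45·34.6921 = 1561.1445
Numerator = 26593.0125; denominator = Σ(nₕ−1) = 362.
s²ₚ = 26593.0125/362 = 73.46136... → 73.461.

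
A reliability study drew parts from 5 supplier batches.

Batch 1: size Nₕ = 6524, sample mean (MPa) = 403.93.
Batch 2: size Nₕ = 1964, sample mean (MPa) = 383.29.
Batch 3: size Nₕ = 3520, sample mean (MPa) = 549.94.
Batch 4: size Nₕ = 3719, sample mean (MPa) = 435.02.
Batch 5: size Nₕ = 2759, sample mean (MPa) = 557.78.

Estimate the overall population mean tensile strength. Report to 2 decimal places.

N = 18486; weights Wₕ = Nₕ/N = (0.3529, 0.1062, 0.1904, 0.2012, 0.1492).
x̄_st = Σ Wₕ·x̄ₕ = 0.3529·403.93 + 0.1062·383.29 + 0.1904·549.94 + 0.2012·435.02 + 0.1492·557.78 ≈ 458.7560...
→ 458.76.

458.76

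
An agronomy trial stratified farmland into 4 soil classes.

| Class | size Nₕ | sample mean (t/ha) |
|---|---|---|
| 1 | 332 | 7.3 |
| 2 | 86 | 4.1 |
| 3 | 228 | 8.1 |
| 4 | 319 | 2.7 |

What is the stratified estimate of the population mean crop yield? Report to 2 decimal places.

5.68

N = 965; weights Wₕ = Nₕ/N = (0.3440, 0.0891, 0.2363, 0.3306).
x̄_st = Σ Wₕ·x̄ₕ = 0.3440·7.3 + 0.0891·4.1 + 0.2363·8.1 + 0.3306·2.7 ≈ 5.6832...
→ 5.68.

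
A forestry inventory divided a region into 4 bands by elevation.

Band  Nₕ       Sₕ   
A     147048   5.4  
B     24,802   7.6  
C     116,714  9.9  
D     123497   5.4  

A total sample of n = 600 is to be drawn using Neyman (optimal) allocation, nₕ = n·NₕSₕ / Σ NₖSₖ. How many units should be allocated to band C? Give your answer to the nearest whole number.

Σ NₕSₕ = 147048·5.4 + 24802·7.6 + 116714·9.9 + 123497·5.4 = 2804906.8.
Share for C: 1155468.6/2804906.8 = 0.41195.
n_C = 600 × 0.41195 = 247.167... → 247.

247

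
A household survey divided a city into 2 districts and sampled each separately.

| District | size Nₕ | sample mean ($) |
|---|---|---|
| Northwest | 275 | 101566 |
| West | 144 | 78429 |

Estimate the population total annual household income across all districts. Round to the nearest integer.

39224426

Estimate total by summing Nₕ·x̄ₕ over strata.
275·101566 + 144·78429 = 27930650 + 11293776 = 39224426.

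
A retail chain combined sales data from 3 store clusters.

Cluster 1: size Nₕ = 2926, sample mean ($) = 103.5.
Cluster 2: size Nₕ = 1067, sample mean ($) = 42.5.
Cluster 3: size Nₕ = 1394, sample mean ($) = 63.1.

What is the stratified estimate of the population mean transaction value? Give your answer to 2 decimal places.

80.96

N = 5387; weights Wₕ = Nₕ/N = (0.5432, 0.1981, 0.2588).
x̄_st = Σ Wₕ·x̄ₕ = 0.5432·103.5 + 0.1981·42.5 + 0.2588·63.1 ≈ 80.9634...
→ 80.96.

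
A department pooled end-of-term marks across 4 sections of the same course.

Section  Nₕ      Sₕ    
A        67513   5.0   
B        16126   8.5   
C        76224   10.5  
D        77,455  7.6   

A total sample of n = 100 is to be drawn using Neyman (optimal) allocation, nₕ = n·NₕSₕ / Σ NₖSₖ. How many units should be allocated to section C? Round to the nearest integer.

43

Σ NₕSₕ = 67513·5.0 + 16126·8.5 + 76224·10.5 + 77455·7.6 = 1863646.
Share for C: 800352/1863646 = 0.42945.
n_C = 100 × 0.42945 = 42.945... → 43.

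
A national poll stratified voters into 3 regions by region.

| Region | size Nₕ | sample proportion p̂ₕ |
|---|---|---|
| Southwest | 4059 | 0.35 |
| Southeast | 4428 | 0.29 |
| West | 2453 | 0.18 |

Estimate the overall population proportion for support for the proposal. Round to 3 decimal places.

0.288

Wₕ = Nₕ/N with N = 10940: 0.3710, 0.4048, 0.2242.
p̂_st = 0.3710·0.35 + 0.4048·0.29 + 0.2242·0.18 ≈ 0.28760... → 0.288.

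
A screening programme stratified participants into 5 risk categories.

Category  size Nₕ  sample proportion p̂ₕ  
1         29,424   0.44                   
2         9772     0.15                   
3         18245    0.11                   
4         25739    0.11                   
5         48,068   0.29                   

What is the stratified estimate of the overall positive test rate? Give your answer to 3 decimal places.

0.253

Wₕ = Nₕ/N with N = 131248: 0.2242, 0.0745, 0.1390, 0.1961, 0.3662.
p̂_st = 0.2242·0.44 + 0.0745·0.15 + 0.1390·0.11 + 0.1961·0.11 + 0.3662·0.29 ≈ 0.25288... → 0.253.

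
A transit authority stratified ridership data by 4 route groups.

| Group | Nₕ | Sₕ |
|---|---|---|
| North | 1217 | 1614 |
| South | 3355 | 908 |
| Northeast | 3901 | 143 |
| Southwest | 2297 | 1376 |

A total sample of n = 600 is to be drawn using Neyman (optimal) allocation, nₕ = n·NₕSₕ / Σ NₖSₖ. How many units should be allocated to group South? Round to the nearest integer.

209

North: NₕSₕ = 1217·1614 = 1964238
South: NₕSₕ = 3355·908 = 3046340
Northeast: NₕSₕ = 3901·143 = 557843
Southwest: NₕSₕ = 2297·1376 = 3160672
Σ NₕSₕ = 8729093.
n_South = 600·3046340/8729093 = 209.392... → 209.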